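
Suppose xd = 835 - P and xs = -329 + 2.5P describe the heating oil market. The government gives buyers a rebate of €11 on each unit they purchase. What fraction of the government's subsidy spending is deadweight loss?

DWL / government spending = 55/7144

Pre-subsidy: 835 - P = -329 + 2.5P gives P* = 2328/7, x* = 3517/7.
With the rebate, buyers effectively pay Pb = Ps − 11, where Ps is the price sellers receive.
Demand in terms of Ps becomes xd = 835 − 1(Ps − 11) = 846 - Ps. Setting this equal to supply: 846 - Ps = -329 + 2.5Ps, so Ps = 2350/7.
Buyers pay Pb = 2350/7 − 11 = 2273/7; x' = -329 + 2.5·(2350/7) = 3572/7.
ΔCS = ½(3517/7 + 3572/7)(2328/7 − 2273/7) = 389895/98; ΔPS = ½(3517/7 + 3572/7)(2350/7 − 2328/7) = 77979/49.
Government spending = 11 × 3572/7 = 39292/7.
DWL = ½ × 11 × (3572/7 − 3517/7) = 605/14; fraction = (605/14) / (39292/7) = 55/7144.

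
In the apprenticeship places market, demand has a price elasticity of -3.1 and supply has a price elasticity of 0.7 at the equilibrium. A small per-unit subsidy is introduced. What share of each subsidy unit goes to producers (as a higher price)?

For a small subsidy around the equilibrium, the benefit split depends on the relative slopes, which at a point are proportional to the elasticities.
Buyer share = εs/(εs + |εd|) = 0.7/(0.7 + 3.1) = 7/38; seller share = |εd|/(εs + |εd|) = 31/38.
So producers capture 31/38 of the subsidy.

Producer share = 31/38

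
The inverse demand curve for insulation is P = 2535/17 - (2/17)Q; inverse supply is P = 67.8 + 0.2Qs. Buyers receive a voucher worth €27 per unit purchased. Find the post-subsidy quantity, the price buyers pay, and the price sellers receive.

Q' = 341; buyers pay €109; sellers receive €136

Pre-subsidy: 2535/17 - (2/17)Q = 67.8 + 0.2Q gives Q* = 256 and P* = 119.
With the rebate, buyers effectively pay Pb = Ps − 27, where Ps is the price sellers receive.
On the curves, Pb = 2535/17 - (2/17)Q and Ps = 67.8 + 0.2Q; the wedge Ps − Pb = 27 gives 67.8 + 0.2Q − (2535/17 - (2/17)Q) = 27, so Q' = 341.
Then Pb = 2535/17 − (2/17)·341 = 109 and Ps = 67.8 + 0.2·341 = 136.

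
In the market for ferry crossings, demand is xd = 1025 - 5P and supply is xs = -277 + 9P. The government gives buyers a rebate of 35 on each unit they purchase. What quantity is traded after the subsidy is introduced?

Pre-subsidy: 1025 - 5P = -277 + 9P gives P* = 93, x* = 560.
With the rebate, buyers effectively pay Pb = Ps − 35, where Ps is the price sellers receive.
Demand in terms of Ps becomes xd = 1025 − 5(Ps − 35) = 1200 - 5Ps. Setting this equal to supply: 1200 - 5Ps = -277 + 9Ps, so Ps = 105.5.
Buyers pay Pb = 105.5 − 35 = 70.5; x' = -277 + 9·105.5 = 672.5.

x' = 672.5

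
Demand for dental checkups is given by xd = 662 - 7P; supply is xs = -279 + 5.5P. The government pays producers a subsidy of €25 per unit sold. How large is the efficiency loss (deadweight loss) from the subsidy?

Pre-subsidy: 662 - 7P = -279 + 5.5P gives P* = 75.28, x* = 135.04.
With the subsidy, sellers receive Ps = Pb + 25 for each unit, where Pb is the price buyers pay.
Supply in terms of Pb becomes xs = -279 + 5.5(Pb + 25) = -141.5 + 5.5Pb. Setting this equal to demand: 662 - 7Pb = -141.5 + 5.5Pb, so Pb = 64.28.
Sellers receive Ps = 64.28 + 25 = 89.28; x' = 662 − 7·64.28 = 212.04.
The subsidy expands output by 212.04 − 135.04 = 77 past the efficient level; on those units the gap between marginal cost and willingness to pay runs from 0 up to 25.
DWL = ½ × 25 × 77 = 962.5.

Deadweight loss = €962.5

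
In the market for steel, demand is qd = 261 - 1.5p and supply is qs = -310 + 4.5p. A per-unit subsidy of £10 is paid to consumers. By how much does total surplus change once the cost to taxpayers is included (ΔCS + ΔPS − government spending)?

Pre-subsidy: 261 - 1.5p = -310 + 4.5p gives p* = 571/6, q* = 118.25.
With the rebate, buyers effectively pay pb = ps − 10, where ps is the price sellers receive.
Demand in terms of ps becomes qd = 261 − 1.5(ps − 10) = 276 - 1.5ps. Setting this equal to supply: 276 - 1.5ps = -310 + 4.5ps, so ps = 293/3.
Buyers pay pb = 293/3 − 10 = 263/3; q' = -310 + 4.5·(293/3) = 129.5.
ΔCS = ½(118.25 + 129.5)(571/6 − 263/3) = 929.0625; ΔPS = ½(118.25 + 129.5)(293/3 − 571/6) = 309.6875.
Government spending = 10 × 129.5 = 1295.
Net change = 929.0625 + 309.6875 − 1295 = -56.25. The loss equals the DWL triangle ½·10·11.25.

Net change in total surplus = -£56.25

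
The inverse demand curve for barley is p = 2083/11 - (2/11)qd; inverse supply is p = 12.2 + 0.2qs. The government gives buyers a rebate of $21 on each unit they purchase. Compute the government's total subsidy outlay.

Government cost = $10899

Pre-subsidy: 2083/11 - (2/11)q = 12.2 + 0.2q gives q* = 464 and p* = 105.
With the rebate, buyers effectively pay pb = ps − 21, where ps is the price sellers receive.
On the curves, pb = 2083/11 - (2/11)q and ps = 12.2 + 0.2q; the wedge ps − pb = 21 gives 12.2 + 0.2q − (2083/11 - (2/11)q) = 21, so q' = 519.
Then pb = 2083/11 − (2/11)·519 = 95 and ps = 12.2 + 0.2·519 = 116.
Government outlay = subsidy × quantity = 21 × 519 = 10899.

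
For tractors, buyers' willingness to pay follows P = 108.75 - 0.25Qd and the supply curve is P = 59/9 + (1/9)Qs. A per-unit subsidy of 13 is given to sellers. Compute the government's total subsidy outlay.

Government cost = 4147

Pre-subsidy: 108.75 - 0.25Q = 59/9 + (1/9)Q gives Q* = 283 and P* = 38.
With the subsidy, sellers receive Ps = Pb + 13 for each unit, where Pb is the price buyers pay.
On the curves, Pb = 108.75 - 0.25Q and Ps = 59/9 + (1/9)Q; the wedge Ps − Pb = 13 gives 59/9 + (1/9)Q − (108.75 - 0.25Q) = 13, so Q' = 319.
Then Pb = 108.75 − 0.25·319 = 29 and Ps = 59/9 + (1/9)·319 = 42.
Government outlay = subsidy × quantity = 13 × 319 = 4147.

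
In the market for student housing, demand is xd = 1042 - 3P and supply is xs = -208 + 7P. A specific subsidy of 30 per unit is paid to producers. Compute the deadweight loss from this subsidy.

Pre-subsidy: 1042 - 3P = -208 + 7P gives P* = 125, x* = 667.
With the subsidy, sellers receive Ps = Pb + 30 for each unit, where Pb is the price buyers pay.
Supply in terms of Pb becomes xs = -208 + 7(Pb + 30) = 2 + 7Pb. Setting this equal to demand: 1042 - 3Pb = 2 + 7Pb, so Pb = 104.
Sellers receive Ps = 104 + 30 = 134; x' = 1042 − 3·104 = 730.
The subsidy expands output by 730 − 667 = 63 past the efficient level; on those units the gap between marginal cost and willingness to pay runs from 0 up to 30.
DWL = ½ × 30 × 63 = 945.

Deadweight loss = 945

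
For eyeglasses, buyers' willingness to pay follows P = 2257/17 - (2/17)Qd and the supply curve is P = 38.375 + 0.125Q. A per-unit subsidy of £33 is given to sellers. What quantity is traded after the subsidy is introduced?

Q' = 525

Pre-subsidy: 2257/17 - (2/17)Q = 38.375 + 0.125Q gives Q* = 389 and P* = 87.
With the subsidy, sellers receive Ps = Pb + 33 for each unit, where Pb is the price buyers pay.
On the curves, Pb = 2257/17 - (2/17)Q and Ps = 38.375 + 0.125Q; the wedge Ps − Pb = 33 gives 38.375 + 0.125Q − (2257/17 - (2/17)Q) = 33, so Q' = 525.
Then Pb = 2257/17 − (2/17)·525 = 71 and Ps = 38.375 + 0.125·525 = 104.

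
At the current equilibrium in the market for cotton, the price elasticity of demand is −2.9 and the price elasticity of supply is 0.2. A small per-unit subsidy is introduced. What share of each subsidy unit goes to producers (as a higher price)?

For a small subsidy around the equilibrium, the benefit split depends on the relative slopes, which at a point are proportional to the elasticities.
Buyer share = εs/(εs + |εd|) = 0.2/(0.2 + 2.9) = 2/31; seller share = |εd|/(εs + |εd|) = 29/31.
So producers capture 29/31 of the subsidy.

Producer share = 29/31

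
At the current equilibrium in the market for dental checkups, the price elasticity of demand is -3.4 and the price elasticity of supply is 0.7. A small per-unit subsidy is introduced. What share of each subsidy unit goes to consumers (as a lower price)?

For a small subsidy around the equilibrium, the benefit split depends on the relative slopes, which at a point are proportional to the elasticities.
Buyer share = εs/(εs + |εd|) = 0.7/(0.7 + 3.4) = 7/41; seller share = |εd|/(εs + |εd|) = 34/41.

Consumer share = 7/41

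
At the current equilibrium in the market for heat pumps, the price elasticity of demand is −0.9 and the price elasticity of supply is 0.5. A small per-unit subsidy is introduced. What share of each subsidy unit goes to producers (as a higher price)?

Producer share = 9/14

For a small subsidy around the equilibrium, the benefit split depends on the relative slopes, which at a point are proportional to the elasticities.
Buyer share = εs/(εs + |εd|) = 0.5/(0.5 + 0.9) = 5/14; seller share = |εd|/(εs + |εd|) = 9/14.
So producers capture 9/14 of the subsidy.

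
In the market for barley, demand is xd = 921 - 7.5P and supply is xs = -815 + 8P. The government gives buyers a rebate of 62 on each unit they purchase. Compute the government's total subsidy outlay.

Pre-subsidy: 921 - 7.5P = -815 + 8P gives P* = 112, x* = 81.
With the rebate, buyers effectively pay Pb = Ps − 62, where Ps is the price sellers receive.
Demand in terms of Ps becomes xd = 921 − 7.5(Ps − 62) = 1386 - 7.5Ps. Setting this equal to supply: 1386 - 7.5Ps = -815 + 8Ps, so Ps = 142.
Buyers pay Pb = 142 − 62 = 80; x' = -815 + 8·142 = 321.
Government outlay = subsidy × quantity = 62 × 321 = 19902.

Government cost = 19902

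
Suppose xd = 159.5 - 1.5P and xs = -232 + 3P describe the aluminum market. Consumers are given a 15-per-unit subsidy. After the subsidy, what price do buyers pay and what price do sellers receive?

Buyers pay 77; sellers receive 92

Pre-subsidy: 159.5 - 1.5P = -232 + 3P gives P* = 87, x* = 29.
With the rebate, buyers effectively pay Pb = Ps − 15, where Ps is the price sellers receive.
Demand in terms of Ps becomes xd = 159.5 − 1.5(Ps − 15) = 182 - 1.5Ps. Setting this equal to supply: 182 - 1.5Ps = -232 + 3Ps, so Ps = 92.
Buyers pay Pb = 92 − 15 = 77; x' = -232 + 3·92 = 44.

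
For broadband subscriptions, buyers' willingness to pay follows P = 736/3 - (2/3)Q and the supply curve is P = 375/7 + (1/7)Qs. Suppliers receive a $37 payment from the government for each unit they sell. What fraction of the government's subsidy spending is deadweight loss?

DWL / government spending = 777/9608

Pre-subsidy: 736/3 - (2/3)Q = 375/7 + (1/7)Q gives Q* = 4027/17 and P* = 1486/17.
With the subsidy, sellers receive Ps = Pb + 37 for each unit, where Pb is the price buyers pay.
On the curves, Pb = 736/3 - (2/3)Q and Ps = 375/7 + (1/7)Q; the wedge Ps − Pb = 37 gives 375/7 + (1/7)Q − (736/3 - (2/3)Q) = 37, so Q' = 4804/17.
Then Pb = 736/3 − (2/3)·(4804/17) = 968/17 and Ps = 375/7 + (1/7)·(4804/17) = 1597/17.
ΔCS = ½(4027/17 + 4804/17)(1486/17 − 968/17) = 2287229/289; ΔPS = ½(4027/17 + 4804/17)(1597/17 − 1486/17) = 980241/578.
Government spending = 37 × 4804/17 = 177748/17.
DWL = ½ × 37 × (4804/17 − 4027/17) = 28749/34; fraction = (28749/34) / (177748/17) = 777/9608.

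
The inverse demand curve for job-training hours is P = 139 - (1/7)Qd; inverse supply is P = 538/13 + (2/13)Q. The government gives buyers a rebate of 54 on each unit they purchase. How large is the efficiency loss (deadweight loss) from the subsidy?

Pre-subsidy: 139 - (1/7)Q = 538/13 + (2/13)Q gives Q* = 329 and P* = 92.
With the rebate, buyers effectively pay Pb = Ps − 54, where Ps is the price sellers receive.
On the curves, Pb = 139 - (1/7)Q and Ps = 538/13 + (2/13)Q; the wedge Ps − Pb = 54 gives 538/13 + (2/13)Q − (139 - (1/7)Q) = 54, so Q' = 511.
Then Pb = 139 − (1/7)·511 = 66 and Ps = 538/13 + (2/13)·511 = 120.
The subsidy expands output by 511 − 329 = 182 past the efficient level; on those units the gap between marginal cost and willingness to pay runs from 0 up to 54.
DWL = ½ × 54 × 182 = 4914.

Deadweight loss = 4914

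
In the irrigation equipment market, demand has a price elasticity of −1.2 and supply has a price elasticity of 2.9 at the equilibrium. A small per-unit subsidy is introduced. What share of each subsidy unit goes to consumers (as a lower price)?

Consumer share = 29/41

For a small subsidy around the equilibrium, the benefit split depends on the relative slopes, which at a point are proportional to the elasticities.
Buyer share = εs/(εs + |εd|) = 2.9/(2.9 + 1.2) = 29/41; seller share = |εd|/(εs + |εd|) = 12/41.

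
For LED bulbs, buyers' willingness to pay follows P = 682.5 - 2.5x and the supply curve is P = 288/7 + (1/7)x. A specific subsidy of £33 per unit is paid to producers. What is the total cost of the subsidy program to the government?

Government cost = 311553/37

Pre-subsidy: 682.5 - 2.5x = 288/7 + (1/7)x gives x* = 8979/37 and P* = 2805/37.
With the subsidy, sellers receive Ps = Pb + 33 for each unit, where Pb is the price buyers pay.
On the curves, Pb = 682.5 - 2.5x and Ps = 288/7 + (1/7)x; the wedge Ps − Pb = 33 gives 288/7 + (1/7)x − (682.5 - 2.5x) = 33, so x' = 9441/37.
Then Pb = 682.5 − 2.5·(9441/37) = 1650/37 and Ps = 288/7 + (1/7)·(9441/37) = 2871/37.
Government outlay = subsidy × quantity = 33 × 9441/37 = 311553/37.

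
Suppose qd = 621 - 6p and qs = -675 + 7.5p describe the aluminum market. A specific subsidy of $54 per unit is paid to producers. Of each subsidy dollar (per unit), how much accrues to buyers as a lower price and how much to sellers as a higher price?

Buyers gain $30 per unit; sellers gain $24 per unit

Pre-subsidy: 621 - 6p = -675 + 7.5p gives p* = 96, q* = 45.
With the subsidy, sellers receive ps = pb + 54 for each unit, where pb is the price buyers pay.
Supply in terms of pb becomes qs = -675 + 7.5(pb + 54) = -270 + 7.5pb. Setting this equal to demand: 621 - 6pb = -270 + 7.5pb, so pb = 66.
Sellers receive ps = 66 + 54 = 120; q' = 621 − 6·66 = 225.
Buyers' price falls by p* − pb = 96 − 66 = 30; sellers' price rises by ps − p* = 120 − 96 = 24.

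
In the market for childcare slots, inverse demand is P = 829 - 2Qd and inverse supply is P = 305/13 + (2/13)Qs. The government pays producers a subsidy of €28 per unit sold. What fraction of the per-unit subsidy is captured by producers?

Pre-subsidy: 829 - 2Q = 305/13 + (2/13)Q gives Q* = 374 and P* = 81.
With the subsidy, sellers receive Ps = Pb + 28 for each unit, where Pb is the price buyers pay.
On the curves, Pb = 829 - 2Q and Ps = 305/13 + (2/13)Q; the wedge Ps − Pb = 28 gives 305/13 + (2/13)Q − (829 - 2Q) = 28, so Q' = 387.
Then Pb = 829 − 2·387 = 55 and Ps = 305/13 + (2/13)·387 = 83.
Buyers' price falls by P* − Pb = 81 − 55 = 26; sellers' price rises by Ps − P* = 83 − 81 = 2.
So producers capture 2/28 = 1/14 of each unit of subsidy.

Producer share = 1/14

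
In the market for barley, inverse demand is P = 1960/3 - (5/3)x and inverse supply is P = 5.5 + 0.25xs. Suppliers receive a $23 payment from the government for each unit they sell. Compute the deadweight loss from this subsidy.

Pre-subsidy: 1960/3 - (5/3)x = 5.5 + 0.25x gives x* = 338 and P* = 90.
With the subsidy, sellers receive Ps = Pb + 23 for each unit, where Pb is the price buyers pay.
On the curves, Pb = 1960/3 - (5/3)x and Ps = 5.5 + 0.25x; the wedge Ps − Pb = 23 gives 5.5 + 0.25x − (1960/3 - (5/3)x) = 23, so x' = 350.
Then Pb = 1960/3 − (5/3)·350 = 70 and Ps = 5.5 + 0.25·350 = 93.
The subsidy expands output by 350 − 338 = 12 past the efficient level; on those units the gap between marginal cost and willingness to pay runs from 0 up to 23.
DWL = ½ × 23 × 12 = 138.

Deadweight loss = $138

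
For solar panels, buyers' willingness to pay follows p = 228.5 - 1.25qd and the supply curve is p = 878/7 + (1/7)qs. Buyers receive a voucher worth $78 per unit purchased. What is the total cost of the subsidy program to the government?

Pre-subsidy: 228.5 - 1.25q = 878/7 + (1/7)q gives q* = 74 and p* = 136.
With the rebate, buyers effectively pay pb = ps − 78, where ps is the price sellers receive.
On the curves, pb = 228.5 - 1.25q and ps = 878/7 + (1/7)q; the wedge ps − pb = 78 gives 878/7 + (1/7)q − (228.5 - 1.25q) = 78, so q' = 130.
Then pb = 228.5 − 1.25·130 = 66 and ps = 878/7 + (1/7)·130 = 144.
Government outlay = subsidy × quantity = 78 × 130 = 10140.

Government cost = $10140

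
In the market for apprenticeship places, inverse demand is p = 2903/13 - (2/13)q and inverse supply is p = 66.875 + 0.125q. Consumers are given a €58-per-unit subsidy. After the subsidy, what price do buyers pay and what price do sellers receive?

Pre-subsidy: 2903/13 - (2/13)q = 66.875 + 0.125q gives q* = 561 and p* = 137.
With the rebate, buyers effectively pay pb = ps − 58, where ps is the price sellers receive.
On the curves, pb = 2903/13 - (2/13)q and ps = 66.875 + 0.125q; the wedge ps − pb = 58 gives 66.875 + 0.125q − (2903/13 - (2/13)q) = 58, so q' = 769.
Then pb = 2903/13 − (2/13)·769 = 105 and ps = 66.875 + 0.125·769 = 163.

Buyers pay €105; sellers receive €163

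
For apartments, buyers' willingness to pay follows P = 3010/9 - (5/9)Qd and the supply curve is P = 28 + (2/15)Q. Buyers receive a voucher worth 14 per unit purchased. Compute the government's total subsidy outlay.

Pre-subsidy: 3010/9 - (5/9)Q = 28 + (2/15)Q gives Q* = 13790/31 and P* = 8120/93.
With the rebate, buyers effectively pay Pb = Ps − 14, where Ps is the price sellers receive.
On the curves, Pb = 3010/9 - (5/9)Q and Ps = 28 + (2/15)Q; the wedge Ps − Pb = 14 gives 28 + (2/15)Q − (3010/9 - (5/9)Q) = 14, so Q' = 14420/31.
Then Pb = 3010/9 − (5/9)·(14420/31) = 7070/93 and Ps = 28 + (2/15)·(14420/31) = 8372/93.
Government outlay = subsidy × quantity = 14 × 14420/31 = 201880/31.

Government cost = 201880/31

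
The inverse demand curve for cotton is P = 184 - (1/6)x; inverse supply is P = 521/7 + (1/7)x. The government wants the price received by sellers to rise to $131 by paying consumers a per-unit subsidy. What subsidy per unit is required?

At a seller price of 131, quantity supplied is -521 + 7·131 = 396.
Buyers absorb 396 only when they pay Pb = 184 − (1/6)·396 = 118.
s = Ps − Pb = 131 − 118 = 13.

Required subsidy s = $13 per unit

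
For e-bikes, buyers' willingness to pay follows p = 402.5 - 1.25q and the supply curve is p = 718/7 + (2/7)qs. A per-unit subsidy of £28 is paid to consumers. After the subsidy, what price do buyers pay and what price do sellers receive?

Pre-subsidy: 402.5 - 1.25q = 718/7 + (2/7)q gives q* = 8398/43 and p* = 6810/43.
With the rebate, buyers effectively pay pb = ps − 28, where ps is the price sellers receive.
On the curves, pb = 402.5 - 1.25q and ps = 718/7 + (2/7)q; the wedge ps − pb = 28 gives 718/7 + (2/7)q − (402.5 - 1.25q) = 28, so q' = 9182/43.
Then pb = 402.5 − 1.25·(9182/43) = 5830/43 and ps = 718/7 + (2/7)·(9182/43) = 7034/43.

Buyers pay 5830/43; sellers receive 7034/43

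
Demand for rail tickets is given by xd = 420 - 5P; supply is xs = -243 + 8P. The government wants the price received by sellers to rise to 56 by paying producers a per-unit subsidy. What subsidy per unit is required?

At a seller price of 56, quantity supplied is -243 + 8·56 = 205.
Buyers absorb 205 only when they pay Pb with 420 − 5·Pb = 205, i.e. Pb = 43.
s = Ps − Pb = 56 − 43 = 13.

Required subsidy s = 13 per unit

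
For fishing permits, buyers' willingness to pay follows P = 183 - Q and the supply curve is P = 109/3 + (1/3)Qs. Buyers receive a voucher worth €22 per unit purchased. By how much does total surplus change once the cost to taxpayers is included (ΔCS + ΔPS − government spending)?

Net change in total surplus = -€181.5

Pre-subsidy: 183 - Q = 109/3 + (1/3)Q gives Q* = 110 and P* = 73.
With the rebate, buyers effectively pay Pb = Ps − 22, where Ps is the price sellers receive.
On the curves, Pb = 183 - Q and Ps = 109/3 + (1/3)Q; the wedge Ps − Pb = 22 gives 109/3 + (1/3)Q − (183 - Q) = 22, so Q' = 126.5.
Then Pb = 183 − 1·126.5 = 56.5 and Ps = 109/3 + (1/3)·126.5 = 78.5.
ΔCS = ½(110 + 126.5)(73 − 56.5) = 1951.125; ΔPS = ½(110 + 126.5)(78.5 − 73) = 650.375.
Government spending = 22 × 126.5 = 2783.
Net change = 1951.125 + 650.375 − 2783 = -181.5. The loss equals the DWL triangle ½·22·16.5.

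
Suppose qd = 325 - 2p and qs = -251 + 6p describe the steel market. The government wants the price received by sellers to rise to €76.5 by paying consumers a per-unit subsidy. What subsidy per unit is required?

Required subsidy s = €18 per unit

At a seller price of 76.5, quantity supplied is -251 + 6·76.5 = 208.
Buyers absorb 208 only when they pay pb with 325 − 2·pb = 208, i.e. pb = 58.5.
s = ps − pb = 76.5 − 58.5 = 18.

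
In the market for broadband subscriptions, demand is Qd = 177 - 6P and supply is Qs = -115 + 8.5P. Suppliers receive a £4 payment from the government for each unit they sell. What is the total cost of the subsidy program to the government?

Government cost = 8148/29

Pre-subsidy: 177 - 6P = -115 + 8.5P gives P* = 584/29, Q* = 1629/29.
With the subsidy, sellers receive Ps = Pb + 4 for each unit, where Pb is the price buyers pay.
Supply in terms of Pb becomes Qs = -115 + 8.5(Pb + 4) = -81 + 8.5Pb. Setting this equal to demand: 177 - 6Pb = -81 + 8.5Pb, so Pb = 516/29.
Sellers receive Ps = 516/29 + 4 = 632/29; Q' = 177 − 6·(516/29) = 2037/29.
Government outlay = subsidy × quantity = 4 × 2037/29 = 8148/29.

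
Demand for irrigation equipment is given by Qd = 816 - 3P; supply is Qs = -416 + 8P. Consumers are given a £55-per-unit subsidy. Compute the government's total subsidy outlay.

Pre-subsidy: 816 - 3P = -416 + 8P gives P* = 112, Q* = 480.
With the rebate, buyers effectively pay Pb = Ps − 55, where Ps is the price sellers receive.
Demand in terms of Ps becomes Qd = 816 − 3(Ps − 55) = 981 - 3Ps. Setting this equal to supply: 981 - 3Ps = -416 + 8Ps, so Ps = 127.
Buyers pay Pb = 127 − 55 = 72; Q' = -416 + 8·127 = 600.
Government outlay = subsidy × quantity = 55 × 600 = 33000.

Government cost = £33000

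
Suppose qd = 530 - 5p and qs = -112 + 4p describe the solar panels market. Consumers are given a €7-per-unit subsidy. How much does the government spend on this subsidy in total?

Pre-subsidy: 530 - 5p = -112 + 4p gives p* = 214/3, q* = 520/3.
With the rebate, buyers effectively pay pb = ps − 7, where ps is the price sellers receive.
Demand in terms of ps becomes qd = 530 − 5(ps − 7) = 565 - 5ps. Setting this equal to supply: 565 - 5ps = -112 + 4ps, so ps = 677/9.
Buyers pay pb = 677/9 − 7 = 614/9; q' = -112 + 4·(677/9) = 1700/9.
Government outlay = subsidy × quantity = 7 × 1700/9 = 11900/9.

Government cost = 11900/9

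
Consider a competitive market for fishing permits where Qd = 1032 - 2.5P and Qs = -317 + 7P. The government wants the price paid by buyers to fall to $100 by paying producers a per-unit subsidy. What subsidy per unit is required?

Required subsidy s = $57 per unit

At a buyer price of 100, quantity demanded is 1032 − 2.5·100 = 782.
Sellers supply 782 only when they receive Ps with -317 + 7·Ps = 782, i.e. Ps = 157.
s = Ps − Pb = 157 − 100 = 57.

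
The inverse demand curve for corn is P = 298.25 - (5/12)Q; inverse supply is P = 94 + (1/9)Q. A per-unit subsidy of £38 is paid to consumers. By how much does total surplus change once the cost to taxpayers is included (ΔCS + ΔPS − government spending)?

Net change in total surplus = -£1368

Pre-subsidy: 298.25 - (5/12)Q = 94 + (1/9)Q gives Q* = 387 and P* = 137.
With the rebate, buyers effectively pay Pb = Ps − 38, where Ps is the price sellers receive.
On the curves, Pb = 298.25 - (5/12)Q and Ps = 94 + (1/9)Q; the wedge Ps − Pb = 38 gives 94 + (1/9)Q − (298.25 - (5/12)Q) = 38, so Q' = 459.
Then Pb = 298.25 − (5/12)·459 = 107 and Ps = 94 + (1/9)·459 = 145.
ΔCS = ½(387 + 459)(137 − 107) = 12690; ΔPS = ½(387 + 459)(145 − 137) = 3384.
Government spending = 38 × 459 = 17442.
Net change = 12690 + 3384 − 17442 = -1368. The loss equals the DWL triangle ½·38·72.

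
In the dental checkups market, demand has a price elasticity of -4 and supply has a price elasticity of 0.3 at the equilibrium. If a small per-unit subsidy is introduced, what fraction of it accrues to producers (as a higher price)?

Producer share = 40/43

For a small subsidy around the equilibrium, the benefit split depends on the relative slopes, which at a point are proportional to the elasticities.
Buyer share = εs/(εs + |εd|) = 0.3/(0.3 + 4) = 3/43; seller share = |εd|/(εs + |εd|) = 40/43.
So producers capture 40/43 of the subsidy.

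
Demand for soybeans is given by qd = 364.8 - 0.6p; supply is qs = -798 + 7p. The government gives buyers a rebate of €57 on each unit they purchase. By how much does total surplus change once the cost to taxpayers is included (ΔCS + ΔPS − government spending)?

Pre-subsidy: 364.8 - 0.6p = -798 + 7p gives p* = 153, q* = 273.
With the rebate, buyers effectively pay pb = ps − 57, where ps is the price sellers receive.
Demand in terms of ps becomes qd = 364.8 − 0.6(ps − 57) = 399 - 0.6ps. Setting this equal to supply: 399 - 0.6ps = -798 + 7ps, so ps = 157.5.
Buyers pay pb = 157.5 − 57 = 100.5; q' = -798 + 7·157.5 = 304.5.
ΔCS = ½(273 + 304.5)(153 − 100.5) = 15159.375; ΔPS = ½(273 + 304.5)(157.5 − 153) = 1299.375.
Government spending = 57 × 304.5 = 17356.5.
Net change = 15159.375 + 1299.375 − 17356.5 = -897.75. The loss equals the DWL triangle ½·57·31.5.

Net change in total surplus = -€897.75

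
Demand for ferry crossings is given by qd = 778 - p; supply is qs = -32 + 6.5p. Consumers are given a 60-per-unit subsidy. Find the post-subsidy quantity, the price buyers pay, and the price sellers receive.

q' = 722; buyers pay 56; sellers receive 116

Pre-subsidy: 778 - p = -32 + 6.5p gives p* = 108, q* = 670.
With the rebate, buyers effectively pay pb = ps − 60, where ps is the price sellers receive.
Demand in terms of ps becomes qd = 778 − 1(ps − 60) = 838 - ps. Setting this equal to supply: 838 - ps = -32 + 6.5ps, so ps = 116.
Buyers pay pb = 116 − 60 = 56; q' = -32 + 6.5·116 = 722.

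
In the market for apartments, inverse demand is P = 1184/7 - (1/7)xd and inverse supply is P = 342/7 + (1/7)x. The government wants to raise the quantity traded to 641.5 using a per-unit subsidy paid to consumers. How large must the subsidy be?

At x = 641.5, from the demand curve buyers pay Pb = 1184/7 − (1/7)·641.5 = 77.5; from the supply curve sellers need Ps = 342/7 + (1/7)·641.5 = 140.5.
The subsidy must fill the gap: s = Ps − Pb = 140.5 − 77.5 = 63.

Required subsidy s = 63 per unit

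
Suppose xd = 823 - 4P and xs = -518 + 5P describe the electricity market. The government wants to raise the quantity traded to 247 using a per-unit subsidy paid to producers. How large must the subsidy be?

At x = 247, invert demand for the buyer price: Pb = (823 − 247)/4 = 144; invert supply for the seller price: Ps = (247 − (-518))/5 = 153.
The subsidy must fill the gap: s = Ps − Pb = 153 − 144 = 9.

Required subsidy s = 9 per unit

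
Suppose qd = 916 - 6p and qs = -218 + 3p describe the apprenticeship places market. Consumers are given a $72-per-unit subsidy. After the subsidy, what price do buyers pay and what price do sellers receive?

Pre-subsidy: 916 - 6p = -218 + 3p gives p* = 126, q* = 160.
With the rebate, buyers effectively pay pb = ps − 72, where ps is the price sellers receive.
Demand in terms of ps becomes qd = 916 − 6(ps − 72) = 1348 - 6ps. Setting this equal to supply: 1348 - 6ps = -218 + 3ps, so ps = 174.
Buyers pay pb = 174 − 72 = 102; q' = -218 + 3·174 = 304.

Buyers pay $102; sellers receive $174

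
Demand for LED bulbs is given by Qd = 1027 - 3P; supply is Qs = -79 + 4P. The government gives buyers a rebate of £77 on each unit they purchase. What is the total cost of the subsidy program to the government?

Government cost = £52745

Pre-subsidy: 1027 - 3P = -79 + 4P gives P* = 158, Q* = 553.
With the rebate, buyers effectively pay Pb = Ps − 77, where Ps is the price sellers receive.
Demand in terms of Ps becomes Qd = 1027 − 3(Ps − 77) = 1258 - 3Ps. Setting this equal to supply: 1258 - 3Ps = -79 + 4Ps, so Ps = 191.
Buyers pay Pb = 191 − 77 = 114; Q' = -79 + 4·191 = 685.
Government outlay = subsidy × quantity = 77 × 685 = 52745.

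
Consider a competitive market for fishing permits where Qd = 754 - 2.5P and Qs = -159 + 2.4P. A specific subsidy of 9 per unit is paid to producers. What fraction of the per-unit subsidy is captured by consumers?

Pre-subsidy: 754 - 2.5P = -159 + 2.4P gives P* = 9130/49, Q* = 14121/49.
With the subsidy, sellers receive Ps = Pb + 9 for each unit, where Pb is the price buyers pay.
Supply in terms of Pb becomes Qs = -159 + 2.4(Pb + 9) = -137.4 + 2.4Pb. Setting this equal to demand: 754 - 2.5Pb = -137.4 + 2.4Pb, so Pb = 8914/49.
Sellers receive Ps = 8914/49 + 9 = 9355/49; Q' = 754 − 2.5·(8914/49) = 14661/49.
Buyers' price falls by P* − Pb = 9130/49 − 8914/49 = 216/49; sellers' price rises by Ps − P* = 9355/49 − 9130/49 = 225/49.
So consumers capture (216/49)/9 = 24/49 of each unit of subsidy.

Consumer share = 24/49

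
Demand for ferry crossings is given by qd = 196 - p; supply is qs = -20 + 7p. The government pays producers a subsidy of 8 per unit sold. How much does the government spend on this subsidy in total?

Pre-subsidy: 196 - p = -20 + 7p gives p* = 27, q* = 169.
With the subsidy, sellers receive ps = pb + 8 for each unit, where pb is the price buyers pay.
Supply in terms of pb becomes qs = -20 + 7(pb + 8) = 36 + 7pb. Setting this equal to demand: 196 - pb = 36 + 7pb, so pb = 20.
Sellers receive ps = 20 + 8 = 28; q' = 196 − 1·20 = 176.
Government outlay = subsidy × quantity = 8 × 176 = 1408.

Government cost = 1408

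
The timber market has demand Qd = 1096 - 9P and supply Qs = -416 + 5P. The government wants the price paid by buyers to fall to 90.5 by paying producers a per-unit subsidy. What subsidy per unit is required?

At a buyer price of 90.5, quantity demanded is 1096 − 9·90.5 = 281.5.
Sellers supply 281.5 only when they receive Ps with -416 + 5·Ps = 281.5, i.e. Ps = 139.5.
s = Ps − Pb = 139.5 − 90.5 = 49.

Required subsidy s = 49 per unit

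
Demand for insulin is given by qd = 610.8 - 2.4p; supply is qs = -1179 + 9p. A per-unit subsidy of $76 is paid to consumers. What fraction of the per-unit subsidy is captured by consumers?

Pre-subsidy: 610.8 - 2.4p = -1179 + 9p gives p* = 157, q* = 234.
With the rebate, buyers effectively pay pb = ps − 76, where ps is the price sellers receive.
Demand in terms of ps becomes qd = 610.8 − 2.4(ps − 76) = 793.2 - 2.4ps. Setting this equal to supply: 793.2 - 2.4ps = -1179 + 9ps, so ps = 173.
Buyers pay pb = 173 − 76 = 97; q' = -1179 + 9·173 = 378.
Buyers' price falls by p* − pb = 157 − 97 = 60; sellers' price rises by ps − p* = 173 − 157 = 16.
So consumers capture 60/76 = 15/19 of each unit of subsidy.

Consumer share = 15/19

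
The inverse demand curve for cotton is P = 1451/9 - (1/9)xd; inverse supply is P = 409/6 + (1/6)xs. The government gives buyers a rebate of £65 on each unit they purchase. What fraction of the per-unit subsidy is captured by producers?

Pre-subsidy: 1451/9 - (1/9)x = 409/6 + (1/6)x gives x* = 335 and P* = 124.
With the rebate, buyers effectively pay Pb = Ps − 65, where Ps is the price sellers receive.
On the curves, Pb = 1451/9 - (1/9)x and Ps = 409/6 + (1/6)x; the wedge Ps − Pb = 65 gives 409/6 + (1/6)x − (1451/9 - (1/9)x) = 65, so x' = 569.
Then Pb = 1451/9 − (1/9)·569 = 98 and Ps = 409/6 + (1/6)·569 = 163.
Buyers' price falls by P* − Pb = 124 − 98 = 26; sellers' price rises by Ps − P* = 163 − 124 = 39.
So producers capture 39/65 = 0.6 of each unit of subsidy.

Producer share = 0.6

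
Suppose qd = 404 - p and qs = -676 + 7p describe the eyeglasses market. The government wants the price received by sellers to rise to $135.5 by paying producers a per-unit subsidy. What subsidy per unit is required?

Required subsidy s = $4 per unit

At a seller price of 135.5, quantity supplied is -676 + 7·135.5 = 272.5.
Buyers absorb 272.5 only when they pay pb with 404 − 1·pb = 272.5, i.e. pb = 131.5.
s = ps − pb = 135.5 − 131.5 = 4.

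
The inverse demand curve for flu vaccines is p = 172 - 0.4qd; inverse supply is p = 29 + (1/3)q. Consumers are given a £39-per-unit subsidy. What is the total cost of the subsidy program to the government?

Government cost = 106470/11

Pre-subsidy: 172 - 0.4q = 29 + (1/3)q gives q* = 195 and p* = 94.
With the rebate, buyers effectively pay pb = ps − 39, where ps is the price sellers receive.
On the curves, pb = 172 - 0.4q and ps = 29 + (1/3)q; the wedge ps − pb = 39 gives 29 + (1/3)q − (172 - 0.4q) = 39, so q' = 2730/11.
Then pb = 172 − 0.4·(2730/11) = 800/11 and ps = 29 + (1/3)·(2730/11) = 1229/11.
Government outlay = subsidy × quantity = 39 × 2730/11 = 106470/11.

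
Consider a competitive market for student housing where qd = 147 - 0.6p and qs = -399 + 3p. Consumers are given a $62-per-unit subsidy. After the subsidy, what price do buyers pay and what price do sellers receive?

Buyers pay $100; sellers receive $162

Pre-subsidy: 147 - 0.6p = -399 + 3p gives p* = 455/3, q* = 56.
With the rebate, buyers effectively pay pb = ps − 62, where ps is the price sellers receive.
Demand in terms of ps becomes qd = 147 − 0.6(ps − 62) = 184.2 - 0.6ps. Setting this equal to supply: 184.2 - 0.6ps = -399 + 3ps, so ps = 162.
Buyers pay pb = 162 − 62 = 100; q' = -399 + 3·162 = 87.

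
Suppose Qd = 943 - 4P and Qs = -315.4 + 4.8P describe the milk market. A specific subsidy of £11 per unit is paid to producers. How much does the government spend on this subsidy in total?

Government cost = £4345

Pre-subsidy: 943 - 4P = -315.4 + 4.8P gives P* = 143, Q* = 371.
With the subsidy, sellers receive Ps = Pb + 11 for each unit, where Pb is the price buyers pay.
Supply in terms of Pb becomes Qs = -315.4 + 4.8(Pb + 11) = -262.6 + 4.8Pb. Setting this equal to demand: 943 - 4Pb = -262.6 + 4.8Pb, so Pb = 137.
Sellers receive Ps = 137 + 11 = 148; Q' = 943 − 4·137 = 395.
Government outlay = subsidy × quantity = 11 × 395 = 4345.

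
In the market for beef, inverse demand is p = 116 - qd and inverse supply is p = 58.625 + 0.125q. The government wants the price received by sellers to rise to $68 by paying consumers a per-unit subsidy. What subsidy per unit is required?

Required subsidy s = $27 per unit

At a seller price of 68, quantity supplied is -469 + 8·68 = 75.
Buyers absorb 75 only when they pay pb = 116 − 1·75 = 41.
s = ps − pb = 68 − 41 = 27.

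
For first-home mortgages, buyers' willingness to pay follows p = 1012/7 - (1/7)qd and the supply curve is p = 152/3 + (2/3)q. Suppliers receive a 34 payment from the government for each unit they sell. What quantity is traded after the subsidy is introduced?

q' = 158

Pre-subsidy: 1012/7 - (1/7)q = 152/3 + (2/3)q gives q* = 116 and p* = 128.
With the subsidy, sellers receive ps = pb + 34 for each unit, where pb is the price buyers pay.
On the curves, pb = 1012/7 - (1/7)q and ps = 152/3 + (2/3)q; the wedge ps − pb = 34 gives 152/3 + (2/3)q − (1012/7 - (1/7)q) = 34, so q' = 158.
Then pb = 1012/7 − (1/7)·158 = 122 and ps = 152/3 + (2/3)·158 = 156.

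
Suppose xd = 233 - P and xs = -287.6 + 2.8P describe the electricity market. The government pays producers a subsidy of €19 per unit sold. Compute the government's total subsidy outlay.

Pre-subsidy: 233 - P = -287.6 + 2.8P gives P* = 137, x* = 96.
With the subsidy, sellers receive Ps = Pb + 19 for each unit, where Pb is the price buyers pay.
Supply in terms of Pb becomes xs = -287.6 + 2.8(Pb + 19) = -234.4 + 2.8Pb. Setting this equal to demand: 233 - Pb = -234.4 + 2.8Pb, so Pb = 123.
Sellers receive Ps = 123 + 19 = 142; x' = 233 − 1·123 = 110.
Government outlay = subsidy × quantity = 19 × 110 = 2090.

Government cost = €2090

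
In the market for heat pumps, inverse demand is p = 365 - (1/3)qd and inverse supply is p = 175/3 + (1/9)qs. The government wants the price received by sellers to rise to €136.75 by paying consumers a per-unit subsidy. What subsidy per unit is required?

At a seller price of 136.75, quantity supplied is -525 + 9·136.75 = 705.75.
Buyers absorb 705.75 only when they pay pb = 365 − (1/3)·705.75 = 129.75.
s = ps − pb = 136.75 − 129.75 = 7.

Required subsidy s = €7 per unit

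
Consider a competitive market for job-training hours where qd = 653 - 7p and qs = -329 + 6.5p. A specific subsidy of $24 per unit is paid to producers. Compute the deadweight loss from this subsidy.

Pre-subsidy: 653 - 7p = -329 + 6.5p gives p* = 1964/27, q* = 3883/27.
With the subsidy, sellers receive ps = pb + 24 for each unit, where pb is the price buyers pay.
Supply in terms of pb becomes qs = -329 + 6.5(pb + 24) = -173 + 6.5pb. Setting this equal to demand: 653 - 7pb = -173 + 6.5pb, so pb = 1652/27.
Sellers receive ps = 1652/27 + 24 = 2300/27; q' = 653 − 7·(1652/27) = 6067/27.
The subsidy expands output by 6067/27 − 3883/27 = 728/9 past the efficient level; on those units the gap between marginal cost and willingness to pay runs from 0 up to 24.
DWL = ½ × 24 × 728/9 = 2912/3.

Deadweight loss = 2912/3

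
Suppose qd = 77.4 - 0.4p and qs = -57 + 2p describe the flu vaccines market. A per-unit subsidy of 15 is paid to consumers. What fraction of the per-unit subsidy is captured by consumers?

Pre-subsidy: 77.4 - 0.4p = -57 + 2p gives p* = 56, q* = 55.
With the rebate, buyers effectively pay pb = ps − 15, where ps is the price sellers receive.
Demand in terms of ps becomes qd = 77.4 − 0.4(ps − 15) = 83.4 - 0.4ps. Setting this equal to supply: 83.4 - 0.4ps = -57 + 2ps, so ps = 58.5.
Buyers pay pb = 58.5 − 15 = 43.5; q' = -57 + 2·58.5 = 60.
Buyers' price falls by p* − pb = 56 − 43.5 = 12.5; sellers' price rises by ps − p* = 58.5 − 56 = 2.5.
So consumers capture 12.5/15 = 5/6 of each unit of subsidy.

Consumer share = 5/6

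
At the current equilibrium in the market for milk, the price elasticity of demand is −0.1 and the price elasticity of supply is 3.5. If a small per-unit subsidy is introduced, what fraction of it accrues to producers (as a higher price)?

For a small subsidy around the equilibrium, the benefit split depends on the relative slopes, which at a point are proportional to the elasticities.
Buyer share = εs/(εs + |εd|) = 3.5/(3.5 + 0.1) = 35/36; seller share = |εd|/(εs + |εd|) = 1/36.
So producers capture 1/36 of the subsidy.

Producer share = 1/36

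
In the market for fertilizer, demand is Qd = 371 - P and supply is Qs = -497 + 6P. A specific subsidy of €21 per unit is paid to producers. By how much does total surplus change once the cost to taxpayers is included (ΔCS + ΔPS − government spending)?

Net change in total surplus = -€189

Pre-subsidy: 371 - P = -497 + 6P gives P* = 124, Q* = 247.
With the subsidy, sellers receive Ps = Pb + 21 for each unit, where Pb is the price buyers pay.
Supply in terms of Pb becomes Qs = -497 + 6(Pb + 21) = -371 + 6Pb. Setting this equal to demand: 371 - Pb = -371 + 6Pb, so Pb = 106.
Sellers receive Ps = 106 + 21 = 127; Q' = 371 − 1·106 = 265.
ΔCS = ½(247 + 265)(124 − 106) = 4608; ΔPS = ½(247 + 265)(127 − 124) = 768.
Government spending = 21 × 265 = 5565.
Net change = 4608 + 768 − 5565 = -189. The loss equals the DWL triangle ½·21·18.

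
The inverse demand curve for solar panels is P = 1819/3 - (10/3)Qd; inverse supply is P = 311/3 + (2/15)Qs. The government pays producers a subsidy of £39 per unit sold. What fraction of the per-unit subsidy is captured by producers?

Pre-subsidy: 1819/3 - (10/3)Q = 311/3 + (2/15)Q gives Q* = 145 and P* = 123.
With the subsidy, sellers receive Ps = Pb + 39 for each unit, where Pb is the price buyers pay.
On the curves, Pb = 1819/3 - (10/3)Q and Ps = 311/3 + (2/15)Q; the wedge Ps − Pb = 39 gives 311/3 + (2/15)Q − (1819/3 - (10/3)Q) = 39, so Q' = 156.25.
Then Pb = 1819/3 − (10/3)·156.25 = 85.5 and Ps = 311/3 + (2/15)·156.25 = 124.5.
Buyers' price falls by P* − Pb = 123 − 85.5 = 37.5; sellers' price rises by Ps − P* = 124.5 − 123 = 1.5.
So producers capture 1.5/39 = 1/26 of each unit of subsidy.

Producer share = 1/26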